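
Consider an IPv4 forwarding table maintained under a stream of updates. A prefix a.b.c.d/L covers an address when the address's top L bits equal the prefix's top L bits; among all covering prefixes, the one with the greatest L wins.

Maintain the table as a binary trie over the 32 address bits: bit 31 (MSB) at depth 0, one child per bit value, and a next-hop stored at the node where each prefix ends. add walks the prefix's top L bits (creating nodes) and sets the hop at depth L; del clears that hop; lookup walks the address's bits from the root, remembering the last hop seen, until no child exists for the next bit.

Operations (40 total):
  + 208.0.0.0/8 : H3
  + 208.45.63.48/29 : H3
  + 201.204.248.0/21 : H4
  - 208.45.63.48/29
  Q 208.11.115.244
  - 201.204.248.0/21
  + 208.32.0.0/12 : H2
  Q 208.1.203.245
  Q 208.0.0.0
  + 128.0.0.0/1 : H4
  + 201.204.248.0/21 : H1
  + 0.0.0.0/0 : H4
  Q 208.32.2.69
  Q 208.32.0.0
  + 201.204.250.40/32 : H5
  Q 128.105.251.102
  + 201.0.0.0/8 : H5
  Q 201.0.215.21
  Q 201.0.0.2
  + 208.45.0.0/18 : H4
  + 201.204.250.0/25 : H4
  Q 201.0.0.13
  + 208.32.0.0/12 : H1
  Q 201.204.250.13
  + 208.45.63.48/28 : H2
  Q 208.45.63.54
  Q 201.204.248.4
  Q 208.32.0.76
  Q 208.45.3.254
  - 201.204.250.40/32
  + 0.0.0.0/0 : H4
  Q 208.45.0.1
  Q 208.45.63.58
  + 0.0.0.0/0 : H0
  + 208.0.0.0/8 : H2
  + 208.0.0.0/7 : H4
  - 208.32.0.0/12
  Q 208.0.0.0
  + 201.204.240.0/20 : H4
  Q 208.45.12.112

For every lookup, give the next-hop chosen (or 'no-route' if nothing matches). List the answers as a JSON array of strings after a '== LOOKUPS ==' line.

Apply in order:
  + 208.0.0.0/8 (H3) depth=8
  + 208.45.63.48/29 (H3) depth=29
  + 201.204.248.0/21 (H4) depth=21
  - 208.45.63.48/29 clear@29
  ? 208.11.115.244  path d0:-→d1:-→d2:-→d3:-→d4:-→d5:-→d6:-→d7:-→d8:H3→d9:-→d10:-  best=H3
  - 201.204.248.0/21 clear@21
  + 208.32.0.0/12 (H2) depth=12
  ? 208.1.203.245  path d0:-→d1:-→d2:-→d3:-→d4:-→d5:-→d6:-→d7:-→d8:H3→d9:-→d10:-  best=H3
  ? 208.0.0.0  path d0:-→d1:-→d2:-→d3:-→d4:-→d5:-→d6:-→d7:-→d8:H3→d9:-→d10:-  best=H3
  + 128.0.0.0/1 (H4) depth=1
  + 201.204.248.0/21 (H1) depth=21
  + 0.0.0.0/0 (H4) depth=0
  ? 208.32.2.69  path d0:H4→d1:H4→d2:-→d3:-→d4:-→d5:-→d6:-→d7:-→d8:H3→d9:-→d10:-→d11:-→d12:H2  best=H2
  ? 208.32.0.0  path d0:H4→d1:H4→d2:-→d3:-→d4:-→d5:-→d6:-→d7:-→d8:H3→d9:-→d10:-→d11:-→d12:H2  best=H2
  + 201.204.250.40/32 (H5) depth=32
  ? 128.105.251.102  path d0:H4→d1:H4  best=H4
  + 201.0.0.0/8 (H5) depth=8
  ? 201.0.215.21  path d0:H4→d1:H4→d2:-→d3:-→d4:-→d5:-→d6:-→d7:-→d8:H5  best=H5
  ? 201.0.0.2  path d0:H4→d1:H4→d2:-→d3:-→d4:-→d5:-→d6:-→d7:-→d8:H5  best=H5
  + 208.45.0.0/18 (H4) depth=18
  + 201.204.250.0/25 (H4) depth=25
  ? 201.0.0.13  path d0:H4→d1:H4→d2:-→d3:-→d4:-→d5:-→d6:-→d7:-→d8:H5  best=H5
  + 208.32.0.0/12 (H1) depth=12
  ? 201.204.250.13  path d0:H4→d1:H4→d2:-→d3:-→d4:-→d5:-→d6:-→d7:-→d8:H5→d9:-→d10:-→d11:-→d12:-→d13:-→d14:-→d15:-→d16:-→d17:-→d18:-→d19:-→d20:-→d21:H1→d22:-→d23:-→d24:-→d25:H4→d26:-  best=H4
  + 208.45.63.48/28 (H2) depth=28
  ? 208.45.63.54  path d0:H4→d1:H4→d2:-→d3:-→d4:-→d5:-→d6:-→d7:-→d8:H3→d9:-→d10:-→d11:-→d12:H1→d13:-→d14:-→d15:-→d16:-→d17:-→d18:H4→d19:-→d20:-→d21:-→d22:-→d23:-→d24:-→d25:-→d26:-→d27:-→d28:H2→d29:-  best=H2
  ? 201.204.248.4  path d0:H4→d1:H4→d2:-→d3:-→d4:-→d5:-→d6:-→d7:-→d8:H5→d9:-→d10:-→d11:-→d12:-→d13:-→d14:-→d15:-→d16:-→d17:-→d18:-→d19:-→d20:-→d21:H1→d22:-  best=H1
  ? 208.32.0.76  path d0:H4→d1:H4→d2:-→d3:-→d4:-→d5:-→d6:-→d7:-→d8:H3→d9:-→d10:-→d11:-→d12:H1  best=H1
  ? 208.45.3.254  path d0:H4→d1:H4→d2:-→d3:-→d4:-→d5:-→d6:-→d7:-→d8:H3→d9:-→d10:-→d11:-→d12:H1→d13:-→d14:-→d15:-→d16:-→d17:-→d18:H4  best=H4
  - 201.204.250.40/32 clear@32
  + 0.0.0.0/0 (H4) depth=0
  ? 208.45.0.1  path d0:H4→d1:H4→d2:-→d3:-→d4:-→d5:-→d6:-→d7:-→d8:H3→d9:-→d10:-→d11:-→d12:H1→d13:-→d14:-→d15:-→d16:-→d17:-→d18:H4  best=H4
  ? 208.45.63.58  path d0:H4→d1:H4→d2:-→d3:-→d4:-→d5:-→d6:-→d7:-→d8:H3→d9:-→d10:-→d11:-→d12:H1→d13:-→d14:-→d15:-→d16:-→d17:-→d18:H4→d19:-→d20:-→d21:-→d22:-→d23:-→d24:-→d25:-→d26:-→d27:-→d28:H2  best=H2
  + 0.0.0.0/0 (H0) depth=0
  + 208.0.0.0/8 (H2) depth=8
  + 208.0.0.0/7 (H4) depth=7
  - 208.32.0.0/12 clear@12
  ? 208.0.0.0  path d0:H0→d1:H4→d2:-→d3:-→d4:-→d5:-→d6:-→d7:H4→d8:H2→d9:-→d10:-  best=H2
  + 201.204.240.0/20 (H4) depth=20
  ? 208.45.12.112  path d0:H0→d1:H4→d2:-→d3:-→d4:-→d5:-→d6:-→d7:H4→d8:H2→d9:-→d10:-→d11:-→d12:-→d13:-→d14:-→d15:-→d16:-→d17:-→d18:H4  best=H4

== LOOKUPS ==
["H3","H3","H3","H2","H2","H4","H5","H5","H5","H4","H2","H1","H1","H4","H4","H2","H2","H4"]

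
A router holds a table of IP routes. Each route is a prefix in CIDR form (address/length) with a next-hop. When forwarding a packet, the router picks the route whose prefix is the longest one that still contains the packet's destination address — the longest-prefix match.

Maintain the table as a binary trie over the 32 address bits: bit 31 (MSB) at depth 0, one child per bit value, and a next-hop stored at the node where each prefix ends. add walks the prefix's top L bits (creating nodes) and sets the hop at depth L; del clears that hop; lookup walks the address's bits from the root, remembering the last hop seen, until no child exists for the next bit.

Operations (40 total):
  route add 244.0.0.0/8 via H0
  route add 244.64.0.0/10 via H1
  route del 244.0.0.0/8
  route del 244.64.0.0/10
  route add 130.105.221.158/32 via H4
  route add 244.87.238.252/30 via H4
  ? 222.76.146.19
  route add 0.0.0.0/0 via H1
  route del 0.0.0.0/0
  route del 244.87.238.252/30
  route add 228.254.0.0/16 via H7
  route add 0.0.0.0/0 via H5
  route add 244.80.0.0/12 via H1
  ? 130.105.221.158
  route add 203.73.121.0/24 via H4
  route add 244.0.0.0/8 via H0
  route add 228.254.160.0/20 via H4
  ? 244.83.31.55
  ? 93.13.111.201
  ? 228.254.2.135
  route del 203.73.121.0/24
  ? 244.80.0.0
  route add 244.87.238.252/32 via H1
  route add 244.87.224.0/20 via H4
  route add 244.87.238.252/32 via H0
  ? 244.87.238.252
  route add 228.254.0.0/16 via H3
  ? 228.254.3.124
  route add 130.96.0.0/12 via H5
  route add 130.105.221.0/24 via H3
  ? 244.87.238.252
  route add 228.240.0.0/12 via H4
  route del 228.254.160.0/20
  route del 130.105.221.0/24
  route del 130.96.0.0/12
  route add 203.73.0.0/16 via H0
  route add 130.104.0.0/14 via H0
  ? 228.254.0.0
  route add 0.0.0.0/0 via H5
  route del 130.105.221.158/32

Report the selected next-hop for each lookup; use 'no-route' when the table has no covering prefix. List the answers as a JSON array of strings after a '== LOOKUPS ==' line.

Trace:
  add 244.0.0.0/8 -> H0 at depth 8
  add 244.64.0.0/10 -> H1 at depth 10
  del 244.0.0.0/8 (clear depth 8)
  del 244.64.0.0/10 (clear depth 10)
  add 130.105.221.158/32 -> H4 at depth 32
  add 244.87.238.252/30 -> H4 at depth 30
  lookup 222.76.146.19: bits 11 walk d0:-→d1:-→d2:- -> no-route
  add 0.0.0.0/0 -> H1 at depth 0
  del 0.0.0.0/0 (clear depth 0)
  del 244.87.238.252/30 (clear depth 30)
  add 228.254.0.0/16 -> H7 at depth 16
  add 0.0.0.0/0 -> H5 at depth 0
  add 244.80.0.0/12 -> H1 at depth 12
  lookup 130.105.221.158: bits 10000010011010011101110110011110 walk d0:H5→d1:-→d2:-→d3:-→d4:-→d5:-→d6:-→d7:-→d8:-→d9:-→d10:-→d11:-→d12:-→d13:-→d14:-→d15:-→d16:-→d17:-→d18:-→d19:-→d20:-→d21:-→d22:-→d23:-→d24:-→d25:-→d26:-→d27:-→d28:-→d29:-→d30:-→d31:-→d32:H4 -> H4
  add 203.73.121.0/24 -> H4 at depth 24
  add 244.0.0.0/8 -> H0 at depth 8
  add 228.254.160.0/20 -> H4 at depth 20
  lookup 244.83.31.55: bits 1111010001010 walk d0:H5→d1:-→d2:-→d3:-→d4:-→d5:-→d6:-→d7:-→d8:H0→d9:-→d10:-→d11:-→d12:H1→d13:- -> H1
  lookup 93.13.111.201: bits ε walk d0:H5 -> H5
  lookup 228.254.2.135: bits 1110010011111110 walk d0:H5→d1:-→d2:-→d3:-→d4:-→d5:-→d6:-→d7:-→d8:-→d9:-→d10:-→d11:-→d12:-→d13:-→d14:-→d15:-→d16:H7 -> H7
  del 203.73.121.0/24 (clear depth 24)
  lookup 244.80.0.0: bits 1111010001010 walk d0:H5→d1:-→d2:-→d3:-→d4:-→d5:-→d6:-→d7:-→d8:H0→d9:-→d10:-→d11:-→d12:H1→d13:- -> H1
  add 244.87.238.252/32 -> H1 at depth 32
  add 244.87.224.0/20 -> H4 at depth 20
  add 244.87.238.252/32 -> H0 at depth 32
  lookup 244.87.238.252: bits 11110100010101111110111011111100 walk d0:H5→d1:-→d2:-→d3:-→d4:-→d5:-→d6:-→d7:-→d8:H0→d9:-→d10:-→d11:-→d12:H1→d13:-→d14:-→d15:-→d16:-→d17:-→d18:-→d19:-→d20:H4→d21:-→d22:-→d23:-→d24:-→d25:-→d26:-→d27:-→d28:-→d29:-→d30:-→d31:-→d32:H0 -> H0
  add 228.254.0.0/16 -> H3 at depth 16
  lookup 228.254.3.124: bits 1110010011111110 walk d0:H5→d1:-→d2:-→d3:-→d4:-→d5:-→d6:-→d7:-→d8:-→d9:-→d10:-→d11:-→d12:-→d13:-→d14:-→d15:-→d16:H3 -> H3
  add 130.96.0.0/12 -> H5 at depth 12
  add 130.105.221.0/24 -> H3 at depth 24
  lookup 244.87.238.252: bits 11110100010101111110111011111100 walk d0:H5→d1:-→d2:-→d3:-→d4:-→d5:-→d6:-→d7:-→d8:H0→d9:-→d10:-→d11:-→d12:H1→d13:-→d14:-→d15:-→d16:-→d17:-→d18:-→d19:-→d20:H4→d21:-→d22:-→d23:-→d24:-→d25:-→d26:-→d27:-→d28:-→d29:-→d30:-→d31:-→d32:H0 -> H0
  add 228.240.0.0/12 -> H4 at depth 12
  del 228.254.160.0/20 (clear depth 20)
  del 130.105.221.0/24 (clear depth 24)
  del 130.96.0.0/12 (clear depth 12)
  add 203.73.0.0/16 -> H0 at depth 16
  add 130.104.0.0/14 -> H0 at depth 14
  lookup 228.254.0.0: bits 1110010011111110 walk d0:H5→d1:-→d2:-→d3:-→d4:-→d5:-→d6:-→d7:-→d8:-→d9:-→d10:-→d11:-→d12:H4→d13:-→d14:-→d15:-→d16:H3 -> H3
  add 0.0.0.0/0 -> H5 at depth 0
  del 130.105.221.158/32 (clear depth 32)

== LOOKUPS ==
["no-route","H4","H1","H5","H7","H1","H0","H3","H0","H3"]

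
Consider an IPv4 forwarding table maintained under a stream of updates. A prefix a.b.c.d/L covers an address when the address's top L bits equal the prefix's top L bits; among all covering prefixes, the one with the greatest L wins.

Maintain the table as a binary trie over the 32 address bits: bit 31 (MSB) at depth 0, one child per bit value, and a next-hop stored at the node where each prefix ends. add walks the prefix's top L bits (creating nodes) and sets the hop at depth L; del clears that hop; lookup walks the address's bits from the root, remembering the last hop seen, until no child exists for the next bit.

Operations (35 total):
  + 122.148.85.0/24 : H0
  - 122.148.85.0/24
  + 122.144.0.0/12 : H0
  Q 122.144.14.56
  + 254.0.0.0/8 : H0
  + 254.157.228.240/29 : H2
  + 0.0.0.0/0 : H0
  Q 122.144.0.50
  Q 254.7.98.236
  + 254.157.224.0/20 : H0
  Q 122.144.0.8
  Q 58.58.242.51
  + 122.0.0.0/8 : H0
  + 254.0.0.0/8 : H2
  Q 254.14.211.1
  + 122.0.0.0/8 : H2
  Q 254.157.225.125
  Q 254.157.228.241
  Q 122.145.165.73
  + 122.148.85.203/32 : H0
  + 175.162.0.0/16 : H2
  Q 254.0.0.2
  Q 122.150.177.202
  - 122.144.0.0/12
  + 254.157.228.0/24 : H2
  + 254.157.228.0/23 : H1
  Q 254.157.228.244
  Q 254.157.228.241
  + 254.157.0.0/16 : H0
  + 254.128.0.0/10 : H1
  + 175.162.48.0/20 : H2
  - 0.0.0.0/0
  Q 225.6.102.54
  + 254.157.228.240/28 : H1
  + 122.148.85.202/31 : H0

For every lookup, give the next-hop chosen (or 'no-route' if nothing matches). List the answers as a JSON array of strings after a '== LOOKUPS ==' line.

Process each operation:
  + 122.148.85.0/24 (H0) depth=24
  - 122.148.85.0/24 clear@24
  + 122.144.0.0/12 (H0) depth=12
  lookup 122.144.14.56: bits 0111101010010 walk d0:-→d1:-→d2:-→d3:-→d4:-→d5:-→d6:-→d7:-→d8:-→d9:-→d10:-→d11:-→d12:H0→d13:- -> H0
  + 254.0.0.0/8 (H0) depth=8
  + 254.157.228.240/29 (H2) depth=29
  + 0.0.0.0/0 (H0) depth=0
  lookup 122.144.0.50: bits 0111101010010 walk d0:H0→d1:-→d2:-→d3:-→d4:-→d5:-→d6:-→d7:-→d8:-→d9:-→d10:-→d11:-→d12:H0→d13:- -> H0
  lookup 254.7.98.236: bits 11111110 walk d0:H0→d1:-→d2:-→d3:-→d4:-→d5:-→d6:-→d7:-→d8:H0 -> H0
  + 254.157.224.0/20 (H0) depth=20
  lookup 122.144.0.8: bits 0111101010010 walk d0:H0→d1:-→d2:-→d3:-→d4:-→d5:-→d6:-→d7:-→d8:-→d9:-→d10:-→d11:-→d12:H0→d13:- -> H0
  lookup 58.58.242.51: bits 0 walk d0:H0→d1:- -> H0
  + 122.0.0.0/8 (H0) depth=8
  + 254.0.0.0/8 (H2) depth=8
  lookup 254.14.211.1: bits 11111110 walk d0:H0→d1:-→d2:-→d3:-→d4:-→d5:-→d6:-→d7:-→d8:H2 -> H2
  + 122.0.0.0/8 (H2) depth=8
  lookup 254.157.225.125: bits 111111101001110111100 walk d0:H0→d1:-→d2:-→d3:-→d4:-→d5:-→d6:-→d7:-→d8:H2→d9:-→d10:-→d11:-→d12:-→d13:-→d14:-→d15:-→d16:-→d17:-→d18:-→d19:-→d20:H0→d21:- -> H0
  lookup 254.157.228.241: bits 11111110100111011110010011110 walk d0:H0→d1:-→d2:-→d3:-→d4:-→d5:-→d6:-→d7:-→d8:H2→d9:-→d10:-→d11:-→d12:-→d13:-→d14:-→d15:-→d16:-→d17:-→d18:-→d19:-→d20:H0→d21:-→d22:-→d23:-→d24:-→d25:-→d26:-→d27:-→d28:-→d29:H2 -> H2
  lookup 122.145.165.73: bits 0111101010010 walk d0:H0→d1:-→d2:-→d3:-→d4:-→d5:-→d6:-→d7:-→d8:H2→d9:-→d10:-→d11:-→d12:H0→d13:- -> H0
  + 122.148.85.203/32 (H0) depth=32
  + 175.162.0.0/16 (H2) depth=16
  lookup 254.0.0.2: bits 11111110 walk d0:H0→d1:-→d2:-→d3:-→d4:-→d5:-→d6:-→d7:-→d8:H2 -> H2
  lookup 122.150.177.202: bits 01111010100101 walk d0:H0→d1:-→d2:-→d3:-→d4:-→d5:-→d6:-→d7:-→d8:H2→d9:-→d10:-→d11:-→d12:H0→d13:-→d14:- -> H0
  - 122.144.0.0/12 clear@12
  + 254.157.228.0/24 (H2) depth=24
  + 254.157.228.0/23 (H1) depth=23
  lookup 254.157.228.244: bits 11111110100111011110010011110 walk d0:H0→d1:-→d2:-→d3:-→d4:-→d5:-→d6:-→d7:-→d8:H2→d9:-→d10:-→d11:-→d12:-→d13:-→d14:-→d15:-→d16:-→d17:-→d18:-→d19:-→d20:H0→d21:-→d22:-→d23:H1→d24:H2→d25:-→d26:-→d27:-→d28:-→d29:H2 -> H2
  lookup 254.157.228.241: bits 11111110100111011110010011110 walk d0:H0→d1:-→d2:-→d3:-→d4:-→d5:-→d6:-→d7:-→d8:H2→d9:-→d10:-→d11:-→d12:-→d13:-→d14:-→d15:-→d16:-→d17:-→d18:-→d19:-→d20:H0→d21:-→d22:-→d23:H1→d24:H2→d25:-→d26:-→d27:-→d28:-→d29:H2 -> H2
  + 254.157.0.0/16 (H0) depth=16
  + 254.128.0.0/10 (H1) depth=10
  + 175.162.48.0/20 (H2) depth=20
  - 0.0.0.0/0 clear@0
  lookup 225.6.102.54: bits 111 walk d0:-→d1:-→d2:-→d3:- -> no-route
  + 254.157.228.240/28 (H1) depth=28
  + 122.148.85.202/31 (H0) depth=31

== LOOKUPS ==
["H0","H0","H0","H0","H0","H2","H0","H2","H0","H2","H0","H2","H2","no-route"]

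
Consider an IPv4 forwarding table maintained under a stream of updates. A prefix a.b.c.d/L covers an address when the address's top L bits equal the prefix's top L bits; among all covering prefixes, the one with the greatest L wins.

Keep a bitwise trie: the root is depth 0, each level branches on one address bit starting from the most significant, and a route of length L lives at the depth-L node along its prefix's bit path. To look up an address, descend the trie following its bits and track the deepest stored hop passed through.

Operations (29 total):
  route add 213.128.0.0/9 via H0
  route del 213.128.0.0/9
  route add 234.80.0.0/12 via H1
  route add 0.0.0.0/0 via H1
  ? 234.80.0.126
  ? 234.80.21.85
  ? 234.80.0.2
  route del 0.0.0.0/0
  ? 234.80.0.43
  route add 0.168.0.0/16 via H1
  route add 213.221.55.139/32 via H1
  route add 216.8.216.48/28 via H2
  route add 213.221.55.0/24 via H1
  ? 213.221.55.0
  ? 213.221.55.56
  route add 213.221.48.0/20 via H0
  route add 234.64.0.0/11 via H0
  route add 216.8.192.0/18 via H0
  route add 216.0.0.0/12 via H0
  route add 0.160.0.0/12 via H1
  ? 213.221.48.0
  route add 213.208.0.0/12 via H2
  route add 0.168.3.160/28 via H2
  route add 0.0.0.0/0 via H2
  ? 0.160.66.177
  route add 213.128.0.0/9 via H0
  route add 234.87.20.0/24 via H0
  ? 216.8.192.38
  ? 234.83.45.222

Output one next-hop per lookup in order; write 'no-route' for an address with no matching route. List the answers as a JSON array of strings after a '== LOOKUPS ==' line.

Trace:
  + 213.128.0.0/9 (H0) depth=9
  - 213.128.0.0/9 clear@9
  + 234.80.0.0/12 (H1) depth=12
  + 0.0.0.0/0 (H1) depth=0
  lookup 234.80.0.126: bits 111010100101 walk d0:H1→d1:-→d2:-→d3:-→d4:-→d5:-→d6:-→d7:-→d8:-→d9:-→d10:-→d11:-→d12:H1 -> H1
  lookup 234.80.21.85: bits 111010100101 walk d0:H1→d1:-→d2:-→d3:-→d4:-→d5:-→d6:-→d7:-→d8:-→d9:-→d10:-→d11:-→d12:H1 -> H1
  lookup 234.80.0.2: bits 111010100101 walk d0:H1→d1:-→d2:-→d3:-→d4:-→d5:-→d6:-→d7:-→d8:-→d9:-→d10:-→d11:-→d12:H1 -> H1
  - 0.0.0.0/0 clear@0
  lookup 234.80.0.43: bits 111010100101 walk d0:-→d1:-→d2:-→d3:-→d4:-→d5:-→d6:-→d7:-→d8:-→d9:-→d10:-→d11:-→d12:H1 -> H1
  + 0.168.0.0/16 (H1) depth=16
  + 213.221.55.139/32 (H1) depth=32
  + 216.8.216.48/28 (H2) depth=28
  + 213.221.55.0/24 (H1) depth=24
  lookup 213.221.55.0: bits 110101011101110100110111 walk d0:-→d1:-→d2:-→d3:-→d4:-→d5:-→d6:-→d7:-→d8:-→d9:-→d10:-→d11:-→d12:-→d13:-→d14:-→d15:-→d16:-→d17:-→d18:-→d19:-→d20:-→d21:-→d22:-→d23:-→d24:H1 -> H1
  lookup 213.221.55.56: bits 110101011101110100110111 walk d0:-→d1:-→d2:-→d3:-→d4:-→d5:-→d6:-→d7:-→d8:-→d9:-→d10:-→d11:-→d12:-→d13:-→d14:-→d15:-→d16:-→d17:-→d18:-→d19:-→d20:-→d21:-→d22:-→d23:-→d24:H1 -> H1
  + 213.221.48.0/20 (H0) depth=20
  + 234.64.0.0/11 (H0) depth=11
  + 216.8.192.0/18 (H0) depth=18
  + 216.0.0.0/12 (H0) depth=12
  + 0.160.0.0/12 (H1) depth=12
  lookup 213.221.48.0: bits 110101011101110100110 walk d0:-→d1:-→d2:-→d3:-→d4:-→d5:-→d6:-→d7:-→d8:-→d9:-→d10:-→d11:-→d12:-→d13:-→d14:-→d15:-→d16:-→d17:-→d18:-→d19:-→d20:H0→d21:- -> H0
  + 213.208.0.0/12 (H2) depth=12
  + 0.168.3.160/28 (H2) depth=28
  + 0.0.0.0/0 (H2) depth=0
  lookup 0.160.66.177: bits 000000001010 walk d0:H2→d1:-→d2:-→d3:-→d4:-→d5:-→d6:-→d7:-→d8:-→d9:-→d10:-→d11:-→d12:H1 -> H1
  + 213.128.0.0/9 (H0) depth=9
  + 234.87.20.0/24 (H0) depth=24
  lookup 216.8.192.38: bits 1101100000001000110 walk d0:H2→d1:-→d2:-→d3:-→d4:-→d5:-→d6:-→d7:-→d8:-→d9:-→d10:-→d11:-→d12:H0→d13:-→d14:-→d15:-→d16:-→d17:-→d18:H0→d19:- -> H0
  lookup 234.83.45.222: bits 1110101001010 walk d0:H2→d1:-→d2:-→d3:-→d4:-→d5:-→d6:-→d7:-→d8:-→d9:-→d10:-→d11:H0→d12:H1→d13:- -> H1

== LOOKUPS ==
["H1","H1","H1","H1","H1","H1","H0","H1","H0","H1"]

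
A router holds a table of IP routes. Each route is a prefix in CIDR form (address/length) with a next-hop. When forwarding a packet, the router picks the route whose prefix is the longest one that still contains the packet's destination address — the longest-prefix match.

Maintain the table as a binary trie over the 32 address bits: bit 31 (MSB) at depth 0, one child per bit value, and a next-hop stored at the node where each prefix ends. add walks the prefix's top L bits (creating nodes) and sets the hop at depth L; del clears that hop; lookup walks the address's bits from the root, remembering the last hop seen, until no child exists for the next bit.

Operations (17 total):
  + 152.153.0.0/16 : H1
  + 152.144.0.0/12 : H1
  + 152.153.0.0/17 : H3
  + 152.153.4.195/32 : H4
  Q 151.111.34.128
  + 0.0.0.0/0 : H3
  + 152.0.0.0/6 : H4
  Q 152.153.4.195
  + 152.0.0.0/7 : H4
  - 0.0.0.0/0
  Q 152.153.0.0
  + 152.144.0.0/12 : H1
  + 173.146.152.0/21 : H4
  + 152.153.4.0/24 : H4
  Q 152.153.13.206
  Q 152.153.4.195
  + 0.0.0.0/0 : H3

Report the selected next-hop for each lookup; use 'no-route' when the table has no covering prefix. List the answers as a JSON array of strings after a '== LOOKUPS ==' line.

Process each operation:
  + 152.153.0.0/16 (H1) depth=16
  + 152.144.0.0/12 (H1) depth=12
  + 152.153.0.0/17 (H3) depth=17
  + 152.153.4.195/32 (H4) depth=32
  ? 151.111.34.128  path d0:-→d1:-→d2:-→d3:-→d4:-  best=no-route
  + 0.0.0.0/0 (H3) depth=0
  + 152.0.0.0/6 (H4) depth=6
  ? 152.153.4.195  path d0:H3→d1:-→d2:-→d3:-→d4:-→d5:-→d6:H4→d7:-→d8:-→d9:-→d10:-→d11:-→d12:H1→d13:-→d14:-→d15:-→d16:H1→d17:H3→d18:-→d19:-→d20:-→d21:-→d22:-→d23:-→d24:-→d25:-→d26:-→d27:-→d28:-→d29:-→d30:-→d31:-→d32:H4  best=H4
  + 152.0.0.0/7 (H4) depth=7
  - 0.0.0.0/0 clear@0
  ? 152.153.0.0  path d0:-→d1:-→d2:-→d3:-→d4:-→d5:-→d6:H4→d7:H4→d8:-→d9:-→d10:-→d11:-→d12:H1→d13:-→d14:-→d15:-→d16:H1→d17:H3→d18:-→d19:-→d20:-→d21:-  best=H3
  + 152.144.0.0/12 (H1) depth=12
  + 173.146.152.0/21 (H4) depth=21
  + 152.153.4.0/24 (H4) depth=24
  ? 152.153.13.206  path d0:-→d1:-→d2:-→d3:-→d4:-→d5:-→d6:H4→d7:H4→d8:-→d9:-→d10:-→d11:-→d12:H1→d13:-→d14:-→d15:-→d16:H1→d17:H3→d18:-→d19:-→d20:-  best=H3
  ? 152.153.4.195  path d0:-→d1:-→d2:-→d3:-→d4:-→d5:-→d6:H4→d7:H4→d8:-→d9:-→d10:-→d11:-→d12:H1→d13:-→d14:-→d15:-→d16:H1→d17:H3→d18:-→d19:-→d20:-→d21:-→d22:-→d23:-→d24:H4→d25:-→d26:-→d27:-→d28:-→d29:-→d30:-→d31:-→d32:H4  best=H4
  + 0.0.0.0/0 (H3) depth=0

== LOOKUPS ==
["no-route","H4","H3","H3","H4"]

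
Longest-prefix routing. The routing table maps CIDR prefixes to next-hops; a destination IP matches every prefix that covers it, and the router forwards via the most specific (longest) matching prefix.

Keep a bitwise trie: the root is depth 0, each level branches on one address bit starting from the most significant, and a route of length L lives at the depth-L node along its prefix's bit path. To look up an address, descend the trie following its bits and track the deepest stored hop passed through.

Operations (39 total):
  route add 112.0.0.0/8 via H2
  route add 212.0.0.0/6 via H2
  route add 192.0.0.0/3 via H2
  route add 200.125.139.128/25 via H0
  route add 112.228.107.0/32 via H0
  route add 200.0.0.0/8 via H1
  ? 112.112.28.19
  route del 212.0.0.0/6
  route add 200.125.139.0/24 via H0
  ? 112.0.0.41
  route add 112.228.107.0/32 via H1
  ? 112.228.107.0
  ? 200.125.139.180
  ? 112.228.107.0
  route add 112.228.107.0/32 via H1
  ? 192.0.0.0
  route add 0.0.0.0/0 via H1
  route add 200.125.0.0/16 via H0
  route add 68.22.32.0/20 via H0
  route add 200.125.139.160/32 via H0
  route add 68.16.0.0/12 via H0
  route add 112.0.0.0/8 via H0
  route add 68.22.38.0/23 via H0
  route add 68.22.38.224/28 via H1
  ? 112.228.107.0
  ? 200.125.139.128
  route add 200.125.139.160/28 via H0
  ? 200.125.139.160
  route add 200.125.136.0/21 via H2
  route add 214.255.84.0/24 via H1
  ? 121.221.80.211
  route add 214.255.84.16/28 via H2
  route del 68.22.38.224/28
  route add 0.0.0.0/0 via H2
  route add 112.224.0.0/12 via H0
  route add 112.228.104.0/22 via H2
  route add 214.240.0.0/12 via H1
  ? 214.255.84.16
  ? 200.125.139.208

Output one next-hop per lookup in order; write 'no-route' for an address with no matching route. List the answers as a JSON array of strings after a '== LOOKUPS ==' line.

Trace:
  add 112.0.0.0/8 -> H2 at depth 8
  add 212.0.0.0/6 -> H2 at depth 6
  add 192.0.0.0/3 -> H2 at depth 3
  add 200.125.139.128/25 -> H0 at depth 25
  add 112.228.107.0/32 -> H0 at depth 32
  add 200.0.0.0/8 -> H1 at depth 8
  lookup 112.112.28.19: bits 01110000 walk d0:-→d1:-→d2:-→d3:-→d4:-→d5:-→d6:-→d7:-→d8:H2 -> H2
  - 212.0.0.0/6 clear@6
  add 200.125.139.0/24 -> H0 at depth 24
  lookup 112.0.0.41: bits 01110000 walk d0:-→d1:-→d2:-→d3:-→d4:-→d5:-→d6:-→d7:-→d8:H2 -> H2
  add 112.228.107.0/32 -> H1 at depth 32
  lookup 112.228.107.0: bits 01110000111001000110101100000000 walk d0:-→d1:-→d2:-→d3:-→d4:-→d5:-→d6:-→d7:-→d8:H2→d9:-→d10:-→d11:-→d12:-→d13:-→d14:-→d15:-→d16:-→d17:-→d18:-→d19:-→d20:-→d21:-→d22:-→d23:-→d24:-→d25:-→d26:-→d27:-→d28:-→d29:-→d30:-→d31:-→d32:H1 -> H1
  lookup 200.125.139.180: bits 1100100001111101100010111 walk d0:-→d1:-→d2:-→d3:H2→d4:-→d5:-→d6:-→d7:-→d8:H1→d9:-→d10:-→d11:-→d12:-→d13:-→d14:-→d15:-→d16:-→d17:-→d18:-→d19:-→d20:-→d21:-→d22:-→d23:-→d24:H0→d25:H0 -> H0
  lookup 112.228.107.0: bits 01110000111001000110101100000000 walk d0:-→d1:-→d2:-→d3:-→d4:-→d5:-→d6:-→d7:-→d8:H2→d9:-→d10:-→d11:-→d12:-→d13:-→d14:-→d15:-→d16:-→d17:-→d18:-→d19:-→d20:-→d21:-→d22:-→d23:-→d24:-→d25:-→d26:-→d27:-→d28:-→d29:-→d30:-→d31:-→d32:H1 -> H1
  add 112.228.107.0/32 -> H1 at depth 32
  lookup 192.0.0.0: bits 1100 walk d0:-→d1:-→d2:-→d3:H2→d4:- -> H2
  add 0.0.0.0/0 -> H1 at depth 0
  add 200.125.0.0/16 -> H0 at depth 16
  add 68.22.32.0/20 -> H0 at depth 20
  add 200.125.139.160/32 -> H0 at depth 32
  add 68.16.0.0/12 -> H0 at depth 12
  add 112.0.0.0/8 -> H0 at depth 8
  add 68.22.38.0/23 -> H0 at depth 23
  add 68.22.38.224/28 -> H1 at depth 28
  lookup 112.228.107.0: bits 01110000111001000110101100000000 walk d0:H1→d1:-→d2:-→d3:-→d4:-→d5:-→d6:-→d7:-→d8:H0→d9:-→d10:-→d11:-→d12:-→d13:-→d14:-→d15:-→d16:-→d17:-→d18:-→d19:-→d20:-→d21:-→d22:-→d23:-→d24:-→d25:-→d26:-→d27:-→d28:-→d29:-→d30:-→d31:-→d32:H1 -> H1
  lookup 200.125.139.128: bits 11001000011111011000101110 walk d0:H1→d1:-→d2:-→d3:H2→d4:-→d5:-→d6:-→d7:-→d8:H1→d9:-→d10:-→d11:-→d12:-→d13:-→d14:-→d15:-→d16:H0→d17:-→d18:-→d19:-→d20:-→d21:-→d22:-→d23:-→d24:H0→d25:H0→d26:- -> H0
  add 200.125.139.160/28 -> H0 at depth 28
  lookup 200.125.139.160: bits 11001000011111011000101110100000 walk d0:H1→d1:-→d2:-→d3:H2→d4:-→d5:-→d6:-→d7:-→d8:H1→d9:-→d10:-→d11:-→d12:-→d13:-→d14:-→d15:-→d16:H0→d17:-→d18:-→d19:-→d20:-→d21:-→d22:-→d23:-→d24:H0→d25:H0→d26:-→d27:-→d28:H0→d29:-→d30:-→d31:-→d32:H0 -> H0
  add 200.125.136.0/21 -> H2 at depth 21
  add 214.255.84.0/24 -> H1 at depth 24
  lookup 121.221.80.211: bits 0111 walk d0:H1→d1:-→d2:-→d3:-→d4:- -> H1
  add 214.255.84.16/28 -> H2 at depth 28
  - 68.22.38.224/28 clear@28
  add 0.0.0.0/0 -> H2 at depth 0
  add 112.224.0.0/12 -> H0 at depth 12
  add 112.228.104.0/22 -> H2 at depth 22
  add 214.240.0.0/12 -> H1 at depth 12
  lookup 214.255.84.16: bits 1101011011111111010101000001 walk d0:H2→d1:-→d2:-→d3:H2→d4:-→d5:-→d6:-→d7:-→d8:-→d9:-→d10:-→d11:-→d12:H1→d13:-→d14:-→d15:-→d16:-→d17:-→d18:-→d19:-→d20:-→d21:-→d22:-→d23:-→d24:H1→d25:-→d26:-→d27:-→d28:H2 -> H2
  lookup 200.125.139.208: bits 1100100001111101100010111 walk d0:H2→d1:-→d2:-→d3:H2→d4:-→d5:-→d6:-→d7:-→d8:H1→d9:-→d10:-→d11:-→d12:-→d13:-→d14:-→d15:-→d16:H0→d17:-→d18:-→d19:-→d20:-→d21:H2→d22:-→d23:-→d24:H0→d25:H0 -> H0

== LOOKUPS ==
["H2","H2","H1","H0","H1","H2","H1","H0","H0","H1","H2","H0"]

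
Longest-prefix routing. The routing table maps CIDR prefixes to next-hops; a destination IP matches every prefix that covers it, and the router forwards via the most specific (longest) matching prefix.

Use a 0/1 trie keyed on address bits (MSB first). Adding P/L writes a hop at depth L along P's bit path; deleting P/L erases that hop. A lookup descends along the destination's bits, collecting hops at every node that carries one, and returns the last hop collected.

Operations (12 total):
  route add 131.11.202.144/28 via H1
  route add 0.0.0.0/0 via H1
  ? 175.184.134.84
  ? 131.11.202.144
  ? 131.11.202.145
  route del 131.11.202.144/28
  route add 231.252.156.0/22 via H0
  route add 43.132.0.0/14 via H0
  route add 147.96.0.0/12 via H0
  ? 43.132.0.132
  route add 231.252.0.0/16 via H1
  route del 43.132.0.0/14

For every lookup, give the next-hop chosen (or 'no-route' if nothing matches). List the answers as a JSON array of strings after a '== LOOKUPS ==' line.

Process each operation:
  add 131.11.202.144/28 -> H1 at depth 28
  add 0.0.0.0/0 -> H1 at depth 0
  lookup 175.184.134.84: bits 10 walk d0:H1→d1:-→d2:- -> H1
  lookup 131.11.202.144: bits 1000001100001011110010101001 walk d0:H1→d1:-→d2:-→d3:-→d4:-→d5:-→d6:-→d7:-→d8:-→d9:-→d10:-→d11:-→d12:-→d13:-→d14:-→d15:-→d16:-→d17:-→d18:-→d19:-→d20:-→d21:-→d22:-→d23:-→d24:-→d25:-→d26:-→d27:-→d28:H1 -> H1
  lookup 131.11.202.145: bits 1000001100001011110010101001 walk d0:H1→d1:-→d2:-→d3:-→d4:-→d5:-→d6:-→d7:-→d8:-→d9:-→d10:-→d11:-→d12:-→d13:-→d14:-→d15:-→d16:-→d17:-→d18:-→d19:-→d20:-→d21:-→d22:-→d23:-→d24:-→d25:-→d26:-→d27:-→d28:H1 -> H1
  - 131.11.202.144/28 clear@28
  add 231.252.156.0/22 -> H0 at depth 22
  add 43.132.0.0/14 -> H0 at depth 14
  add 147.96.0.0/12 -> H0 at depth 12
  lookup 43.132.0.132: bits 00101011100001 walk d0:H1→d1:-→d2:-→d3:-→d4:-→d5:-→d6:-→d7:-→d8:-→d9:-→d10:-→d11:-→d12:-→d13:-→d14:H0 -> H0
  add 231.252.0.0/16 -> H1 at depth 16
  - 43.132.0.0/14 clear@14

== LOOKUPS ==
["H1","H1","H1","H0"]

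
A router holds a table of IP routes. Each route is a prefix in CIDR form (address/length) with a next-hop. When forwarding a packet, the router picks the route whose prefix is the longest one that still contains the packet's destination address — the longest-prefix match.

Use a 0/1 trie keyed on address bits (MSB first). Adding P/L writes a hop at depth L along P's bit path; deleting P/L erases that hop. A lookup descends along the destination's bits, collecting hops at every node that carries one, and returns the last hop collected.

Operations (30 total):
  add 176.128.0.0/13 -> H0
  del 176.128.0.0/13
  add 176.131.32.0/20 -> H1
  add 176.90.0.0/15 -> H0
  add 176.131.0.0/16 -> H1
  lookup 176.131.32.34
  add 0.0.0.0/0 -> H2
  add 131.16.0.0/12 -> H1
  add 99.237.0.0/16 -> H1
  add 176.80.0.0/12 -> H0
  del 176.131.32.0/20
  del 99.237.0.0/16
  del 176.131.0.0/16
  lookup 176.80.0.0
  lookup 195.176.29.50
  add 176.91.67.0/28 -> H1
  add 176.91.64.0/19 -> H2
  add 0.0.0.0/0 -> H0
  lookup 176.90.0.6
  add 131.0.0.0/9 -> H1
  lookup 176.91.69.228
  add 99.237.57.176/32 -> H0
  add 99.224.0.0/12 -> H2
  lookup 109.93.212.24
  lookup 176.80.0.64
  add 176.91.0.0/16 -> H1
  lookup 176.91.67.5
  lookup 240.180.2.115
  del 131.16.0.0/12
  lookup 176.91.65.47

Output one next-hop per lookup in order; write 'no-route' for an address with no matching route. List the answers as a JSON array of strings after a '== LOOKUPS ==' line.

Apply in order:
  + 176.128.0.0/13 (H0) depth=13
  del 176.128.0.0/13 (clear depth 13)
  + 176.131.32.0/20 (H1) depth=20
  + 176.90.0.0/15 (H0) depth=15
  + 176.131.0.0/16 (H1) depth=16
  lookup 176.131.32.34: bits 10110000100000110010 walk d0:-→d1:-→d2:-→d3:-→d4:-→d5:-→d6:-→d7:-→d8:-→d9:-→d10:-→d11:-→d12:-→d13:-→d14:-→d15:-→d16:H1→d17:-→d18:-→d19:-→d20:H1 -> H1
  + 0.0.0.0/0 (H2) depth=0
  + 131.16.0.0/12 (H1) depth=12
  + 99.237.0.0/16 (H1) depth=16
  + 176.80.0.0/12 (H0) depth=12
  del 176.131.32.0/20 (clear depth 20)
  del 99.237.0.0/16 (clear depth 16)
  del 176.131.0.0/16 (clear depth 16)
  lookup 176.80.0.0: bits 101100000101 walk d0:H2→d1:-→d2:-→d3:-→d4:-→d5:-→d6:-→d7:-→d8:-→d9:-→d10:-→d11:-→d12:H0 -> H0
  lookup 195.176.29.50: bits 1 walk d0:H2→d1:- -> H2
  + 176.91.67.0/28 (H1) depth=28
  + 176.91.64.0/19 (H2) depth=19
  + 0.0.0.0/0 (H0) depth=0
  lookup 176.90.0.6: bits 101100000101101 walk d0:H0→d1:-→d2:-→d3:-→d4:-→d5:-→d6:-→d7:-→d8:-→d9:-→d10:-→d11:-→d12:H0→d13:-→d14:-→d15:H0 -> H0
  + 131.0.0.0/9 (H1) depth=9
  lookup 176.91.69.228: bits 101100000101101101000 walk d0:H0→d1:-→d2:-→d3:-→d4:-→d5:-→d6:-→d7:-→d8:-→d9:-→d10:-→d11:-→d12:H0→d13:-→d14:-→d15:H0→d16:-→d17:-→d18:-→d19:H2→d20:-→d21:- -> H2
  + 99.237.57.176/32 (H0) depth=32
  + 99.224.0.0/12 (H2) depth=12
  lookup 109.93.212.24: bits 0110 walk d0:H0→d1:-→d2:-→d3:-→d4:- -> H0
  lookup 176.80.0.64: bits 101100000101 walk d0:H0→d1:-→d2:-→d3:-→d4:-→d5:-→d6:-→d7:-→d8:-→d9:-→d10:-→d11:-→d12:H0 -> H0
  + 176.91.0.0/16 (H1) depth=16
  lookup 176.91.67.5: bits 1011000001011011010000110000 walk d0:H0→d1:-→d2:-→d3:-→d4:-→d5:-→d6:-→d7:-→d8:-→d9:-→d10:-→d11:-→d12:H0→d13:-→d14:-→d15:H0→d16:H1→d17:-→d18:-→d19:H2→d20:-→d21:-→d22:-→d23:-→d24:-→d25:-→d26:-→d27:-→d28:H1 -> H1
  lookup 240.180.2.115: bits 1 walk d0:H0→d1:- -> H0
  del 131.16.0.0/12 (clear depth 12)
  lookup 176.91.65.47: bits 1011000001011011010000 walk d0:H0→d1:-→d2:-→d3:-→d4:-→d5:-→d6:-→d7:-→d8:-→d9:-→d10:-→d11:-→d12:H0→d13:-→d14:-→d15:H0→d16:H1→d17:-→d18:-→d19:H2→d20:-→d21:-→d22:- -> H2

== LOOKUPS ==
["H1","H0","H2","H0","H2","H0","H0","H1","H0","H2"]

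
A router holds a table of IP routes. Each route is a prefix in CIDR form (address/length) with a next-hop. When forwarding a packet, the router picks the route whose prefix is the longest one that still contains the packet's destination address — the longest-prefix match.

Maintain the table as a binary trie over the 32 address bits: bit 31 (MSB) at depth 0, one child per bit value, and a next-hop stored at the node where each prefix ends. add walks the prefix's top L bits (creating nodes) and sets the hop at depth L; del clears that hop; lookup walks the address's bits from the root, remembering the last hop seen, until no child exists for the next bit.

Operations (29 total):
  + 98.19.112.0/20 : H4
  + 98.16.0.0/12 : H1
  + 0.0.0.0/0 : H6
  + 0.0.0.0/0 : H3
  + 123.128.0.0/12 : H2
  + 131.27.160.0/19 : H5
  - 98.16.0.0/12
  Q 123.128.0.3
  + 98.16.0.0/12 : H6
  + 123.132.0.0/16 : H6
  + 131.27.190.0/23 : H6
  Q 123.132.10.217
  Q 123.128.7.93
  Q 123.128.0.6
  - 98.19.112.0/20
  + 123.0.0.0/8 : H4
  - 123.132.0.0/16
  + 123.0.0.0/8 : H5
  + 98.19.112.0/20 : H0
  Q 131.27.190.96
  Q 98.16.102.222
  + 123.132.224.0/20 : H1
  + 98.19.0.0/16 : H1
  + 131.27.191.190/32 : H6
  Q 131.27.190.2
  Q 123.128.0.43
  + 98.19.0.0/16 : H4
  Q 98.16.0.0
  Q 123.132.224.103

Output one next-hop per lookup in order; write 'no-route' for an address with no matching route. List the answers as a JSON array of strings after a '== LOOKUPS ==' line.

Process each operation:
  add 98.19.112.0/20 -> H4 at depth 20
  add 98.16.0.0/12 -> H1 at depth 12
  add 0.0.0.0/0 -> H6 at depth 0
  add 0.0.0.0/0 -> H3 at depth 0
  add 123.128.0.0/12 -> H2 at depth 12
  add 131.27.160.0/19 -> H5 at depth 19
  del 98.16.0.0/12 (clear depth 12)
  lookup 123.128.0.3: bits 011110111000 walk d0:H3→d1:-→d2:-→d3:-→d4:-→d5:-→d6:-→d7:-→d8:-→d9:-→d10:-→d11:-→d12:H2 -> H2
  add 98.16.0.0/12 -> H6 at depth 12
  add 123.132.0.0/16 -> H6 at depth 16
  add 131.27.190.0/23 -> H6 at depth 23
  lookup 123.132.10.217: bits 0111101110000100 walk d0:H3→d1:-→d2:-→d3:-→d4:-→d5:-→d6:-→d7:-→d8:-→d9:-→d10:-→d11:-→d12:H2→d13:-→d14:-→d15:-→d16:H6 -> H6
  lookup 123.128.7.93: bits 0111101110000 walk d0:H3→d1:-→d2:-→d3:-→d4:-→d5:-→d6:-→d7:-→d8:-→d9:-→d10:-→d11:-→d12:H2→d13:- -> H2
  lookup 123.128.0.6: bits 0111101110000 walk d0:H3→d1:-→d2:-→d3:-→d4:-→d5:-→d6:-→d7:-→d8:-→d9:-→d10:-→d11:-→d12:H2→d13:- -> H2
  del 98.19.112.0/20 (clear depth 20)
  add 123.0.0.0/8 -> H4 at depth 8
  del 123.132.0.0/16 (clear depth 16)
  add 123.0.0.0/8 -> H5 at depth 8
  add 98.19.112.0/20 -> H0 at depth 20
  lookup 131.27.190.96: bits 10000011000110111011111 walk d0:H3→d1:-→d2:-→d3:-→d4:-→d5:-→d6:-→d7:-→d8:-→d9:-→d10:-→d11:-→d12:-→d13:-→d14:-→d15:-→d16:-→d17:-→d18:-→d19:H5→d20:-→d21:-→d22:-→d23:H6 -> H6
  lookup 98.16.102.222: bits 01100010000100 walk d0:H3→d1:-→d2:-→d3:-→d4:-→d5:-→d6:-→d7:-→d8:-→d9:-→d10:-→d11:-→d12:H6→d13:-→d14:- -> H6
  add 123.132.224.0/20 -> H1 at depth 20
  add 98.19.0.0/16 -> H1 at depth 16
  add 131.27.191.190/32 -> H6 at depth 32
  lookup 131.27.190.2: bits 10000011000110111011111 walk d0:H3→d1:-→d2:-→d3:-→d4:-→d5:-→d6:-→d7:-→d8:-→d9:-→d10:-→d11:-→d12:-→d13:-→d14:-→d15:-→d16:-→d17:-→d18:-→d19:H5→d20:-→d21:-→d22:-→d23:H6 -> H6
  lookup 123.128.0.43: bits 0111101110000 walk d0:H3→d1:-→d2:-→d3:-→d4:-→d5:-→d6:-→d7:-→d8:H5→d9:-→d10:-→d11:-→d12:H2→d13:- -> H2
  add 98.19.0.0/16 -> H4 at depth 16
  lookup 98.16.0.0: bits 01100010000100 walk d0:H3→d1:-→d2:-→d3:-→d4:-→d5:-→d6:-→d7:-→d8:-→d9:-→d10:-→d11:-→d12:H6→d13:-→d14:- -> H6
  lookup 123.132.224.103: bits 01111011100001001110 walk d0:H3→d1:-→d2:-→d3:-→d4:-→d5:-→d6:-→d7:-→d8:H5→d9:-→d10:-→d11:-→d12:H2→d13:-→d14:-→d15:-→d16:-→d17:-→d18:-→d19:-→d20:H1 -> H1

== LOOKUPS ==
["H2","H6","H2","H2","H6","H6","H6","H2","H6","H1"]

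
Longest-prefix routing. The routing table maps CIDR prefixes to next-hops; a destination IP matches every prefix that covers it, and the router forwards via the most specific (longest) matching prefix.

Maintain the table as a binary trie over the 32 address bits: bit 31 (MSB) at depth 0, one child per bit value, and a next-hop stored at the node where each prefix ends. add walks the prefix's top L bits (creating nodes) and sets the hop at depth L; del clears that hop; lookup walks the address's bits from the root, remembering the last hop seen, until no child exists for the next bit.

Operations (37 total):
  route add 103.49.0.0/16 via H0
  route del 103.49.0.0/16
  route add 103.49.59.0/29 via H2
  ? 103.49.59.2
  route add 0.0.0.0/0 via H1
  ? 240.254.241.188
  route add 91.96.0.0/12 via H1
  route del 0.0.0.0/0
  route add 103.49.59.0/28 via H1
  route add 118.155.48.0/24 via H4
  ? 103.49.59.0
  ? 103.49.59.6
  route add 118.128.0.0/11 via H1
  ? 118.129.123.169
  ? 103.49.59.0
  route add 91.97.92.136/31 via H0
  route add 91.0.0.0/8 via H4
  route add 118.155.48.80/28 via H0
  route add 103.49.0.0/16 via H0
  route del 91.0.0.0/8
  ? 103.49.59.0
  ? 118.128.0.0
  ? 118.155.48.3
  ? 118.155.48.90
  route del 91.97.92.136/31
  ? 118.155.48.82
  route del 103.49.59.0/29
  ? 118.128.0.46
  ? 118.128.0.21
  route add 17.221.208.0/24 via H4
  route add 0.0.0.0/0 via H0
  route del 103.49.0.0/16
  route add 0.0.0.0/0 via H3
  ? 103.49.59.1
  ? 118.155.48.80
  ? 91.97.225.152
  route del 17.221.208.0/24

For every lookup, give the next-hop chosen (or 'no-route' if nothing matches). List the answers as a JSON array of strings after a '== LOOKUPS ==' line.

Apply in order:
  add 103.49.0.0/16 -> H0 at depth 16
  - 103.49.0.0/16 clear@16
  add 103.49.59.0/29 -> H2 at depth 29
  lookup 103.49.59.2: bits 01100111001100010011101100000 walk d0:-→d1:-→d2:-→d3:-→d4:-→d5:-→d6:-→d7:-→d8:-→d9:-→d10:-→d11:-→d12:-→d13:-→d14:-→d15:-→d16:-→d17:-→d18:-→d19:-→d20:-→d21:-→d22:-→d23:-→d24:-→d25:-→d26:-→d27:-→d28:-→d29:H2 -> H2
  add 0.0.0.0/0 -> H1 at depth 0
  lookup 240.254.241.188: bits ε walk d0:H1 -> H1
  add 91.96.0.0/12 -> H1 at depth 12
  - 0.0.0.0/0 clear@0
  add 103.49.59.0/28 -> H1 at depth 28
  add 118.155.48.0/24 -> H4 at depth 24
  lookup 103.49.59.0: bits 01100111001100010011101100000 walk d0:-→d1:-→d2:-→d3:-→d4:-→d5:-→d6:-→d7:-→d8:-→d9:-→d10:-→d11:-→d12:-→d13:-→d14:-→d15:-→d16:-→d17:-→d18:-→d19:-→d20:-→d21:-→d22:-→d23:-→d24:-→d25:-→d26:-→d27:-→d28:H1→d29:H2 -> H2
  lookup 103.49.59.6: bits 01100111001100010011101100000 walk d0:-→d1:-→d2:-→d3:-→d4:-→d5:-→d6:-→d7:-→d8:-→d9:-→d10:-→d11:-→d12:-→d13:-→d14:-→d15:-→d16:-→d17:-→d18:-→d19:-→d20:-→d21:-→d22:-→d23:-→d24:-→d25:-→d26:-→d27:-→d28:H1→d29:H2 -> H2
  add 118.128.0.0/11 -> H1 at depth 11
  lookup 118.129.123.169: bits 01110110100 walk d0:-→d1:-→d2:-→d3:-→d4:-→d5:-→d6:-→d7:-→d8:-→d9:-→d10:-→d11:H1 -> H1
  lookup 103.49.59.0: bits 01100111001100010011101100000 walk d0:-→d1:-→d2:-→d3:-→d4:-→d5:-→d6:-→d7:-→d8:-→d9:-→d10:-→d11:-→d12:-→d13:-→d14:-→d15:-→d16:-→d17:-→d18:-→d19:-→d20:-→d21:-→d22:-→d23:-→d24:-→d25:-→d26:-→d27:-→d28:H1→d29:H2 -> H2
  add 91.97.92.136/31 -> H0 at depth 31
  add 91.0.0.0/8 -> H4 at depth 8
  add 118.155.48.80/28 -> H0 at depth 28
  add 103.49.0.0/16 -> H0 at depth 16
  - 91.0.0.0/8 clear@8
  lookup 103.49.59.0: bits 01100111001100010011101100000 walk d0:-→d1:-→d2:-→d3:-→d4:-→d5:-→d6:-→d7:-→d8:-→d9:-→d10:-→d11:-→d12:-→d13:-→d14:-→d15:-→d16:H0→d17:-→d18:-→d19:-→d20:-→d21:-→d22:-→d23:-→d24:-→d25:-→d26:-→d27:-→d28:H1→d29:H2 -> H2
  lookup 118.128.0.0: bits 01110110100 walk d0:-→d1:-→d2:-→d3:-→d4:-→d5:-→d6:-→d7:-→d8:-→d9:-→d10:-→d11:H1 -> H1
  lookup 118.155.48.3: bits 0111011010011011001100000 walk d0:-→d1:-→d2:-→d3:-→d4:-→d5:-→d6:-→d7:-→d8:-→d9:-→d10:-→d11:H1→d12:-→d13:-→d14:-→d15:-→d16:-→d17:-→d18:-→d19:-→d20:-→d21:-→d22:-→d23:-→d24:H4→d25:- -> H4
  lookup 118.155.48.90: bits 0111011010011011001100000101 walk d0:-→d1:-→d2:-→d3:-→d4:-→d5:-→d6:-→d7:-→d8:-→d9:-→d10:-→d11:H1→d12:-→d13:-→d14:-→d15:-→d16:-→d17:-→d18:-→d19:-→d20:-→d21:-→d22:-→d23:-→d24:H4→d25:-→d26:-→d27:-→d28:H0 -> H0
  - 91.97.92.136/31 clear@31
  lookup 118.155.48.82: bits 0111011010011011001100000101 walk d0:-→d1:-→d2:-→d3:-→d4:-→d5:-→d6:-→d7:-→d8:-→d9:-→d10:-→d11:H1→d12:-→d13:-→d14:-→d15:-→d16:-→d17:-→d18:-→d19:-→d20:-→d21:-→d22:-→d23:-→d24:H4→d25:-→d26:-→d27:-→d28:H0 -> H0
  - 103.49.59.0/29 clear@29
  lookup 118.128.0.46: bits 01110110100 walk d0:-→d1:-→d2:-→d3:-→d4:-→d5:-→d6:-→d7:-→d8:-→d9:-→d10:-→d11:H1 -> H1
  lookup 118.128.0.21: bits 01110110100 walk d0:-→d1:-→d2:-→d3:-→d4:-→d5:-→d6:-→d7:-→d8:-→d9:-→d10:-→d11:H1 -> H1
  add 17.221.208.0/24 -> H4 at depth 24
  add 0.0.0.0/0 -> H0 at depth 0
  - 103.49.0.0/16 clear@16
  add 0.0.0.0/0 -> H3 at depth 0
  lookup 103.49.59.1: bits 01100111001100010011101100000 walk d0:H3→d1:-→d2:-→d3:-→d4:-→d5:-→d6:-→d7:-→d8:-→d9:-→d10:-→d11:-→d12:-→d13:-→d14:-→d15:-→d16:-→d17:-→d18:-→d19:-→d20:-→d21:-→d22:-→d23:-→d24:-→d25:-→d26:-→d27:-→d28:H1→d29:- -> H1
  lookup 118.155.48.80: bits 0111011010011011001100000101 walk d0:H3→d1:-→d2:-→d3:-→d4:-→d5:-→d6:-→d7:-→d8:-→d9:-→d10:-→d11:H1→d12:-→d13:-→d14:-→d15:-→d16:-→d17:-→d18:-→d19:-→d20:-→d21:-→d22:-→d23:-→d24:H4→d25:-→d26:-→d27:-→d28:H0 -> H0
  lookup 91.97.225.152: bits 0101101101100001 walk d0:H3→d1:-→d2:-→d3:-→d4:-→d5:-→d6:-→d7:-→d8:-→d9:-→d10:-→d11:-→d12:H1→d13:-→d14:-→d15:-→d16:- -> H1
  - 17.221.208.0/24 clear@24

== LOOKUPS ==
["H2","H1","H2","H2","H1","H2","H2","H1","H4","H0","H0","H1","H1","H1","H0","H1"]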